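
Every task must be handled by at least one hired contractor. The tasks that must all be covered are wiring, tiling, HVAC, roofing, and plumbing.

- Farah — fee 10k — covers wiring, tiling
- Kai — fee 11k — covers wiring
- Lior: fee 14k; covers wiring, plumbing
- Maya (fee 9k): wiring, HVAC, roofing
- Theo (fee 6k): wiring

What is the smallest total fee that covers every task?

33

Choose Farah, Lior, and Maya: together they cover wiring, tiling, HVAC, roofing, plumbing — every task.
Total fee: 10 + 14 + 9 = 33.
No cover costs less than 33.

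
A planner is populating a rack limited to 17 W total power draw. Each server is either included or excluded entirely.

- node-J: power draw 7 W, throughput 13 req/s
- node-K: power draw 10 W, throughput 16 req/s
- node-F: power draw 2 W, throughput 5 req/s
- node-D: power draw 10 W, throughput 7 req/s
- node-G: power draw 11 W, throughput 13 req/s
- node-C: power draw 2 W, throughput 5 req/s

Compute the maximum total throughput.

29

Take node-J and node-K: power draw 7 + 10 = 17 ≤ 17, throughput 13 + 16 = 29.
No other feasible combination does better.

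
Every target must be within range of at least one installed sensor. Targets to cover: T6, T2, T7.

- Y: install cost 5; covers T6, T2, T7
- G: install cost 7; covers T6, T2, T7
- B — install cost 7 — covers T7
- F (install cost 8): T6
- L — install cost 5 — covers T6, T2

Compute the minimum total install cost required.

This is a weighted set-cover instance.
Y alone covers T6, T2, T7 — every target.
Total install cost: 5.
No cover costs less than 5.

5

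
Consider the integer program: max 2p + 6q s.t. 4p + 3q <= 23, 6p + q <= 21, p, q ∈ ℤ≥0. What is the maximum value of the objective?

42

Relaxing integrality, the LP optimum is 46.00 at (p,q) = (0, 7.67), which is not an integer point.
(p,q)=(0,7): 4·0+3·7=21≤23, 6·0+1·7=7≤21, objective 42.
(p,q)=(1,6): 4·1+3·6=22≤23, 6·1+1·6=12≤21, objective 38.
(p,q)=(0,6): 4·0+3·6=18≤23, 6·0+1·6=6≤21, objective 36.
No feasible integer point exceeds 42.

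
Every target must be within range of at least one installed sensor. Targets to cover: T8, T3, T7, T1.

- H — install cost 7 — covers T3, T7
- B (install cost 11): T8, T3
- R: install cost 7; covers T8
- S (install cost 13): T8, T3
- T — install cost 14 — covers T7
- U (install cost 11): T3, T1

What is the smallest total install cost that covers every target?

25

Choose H, R, and U: together they cover T8, T3, T7, T1 — every target.
Total install cost: 7 + 7 + 11 = 25.
No cover costs less than 25.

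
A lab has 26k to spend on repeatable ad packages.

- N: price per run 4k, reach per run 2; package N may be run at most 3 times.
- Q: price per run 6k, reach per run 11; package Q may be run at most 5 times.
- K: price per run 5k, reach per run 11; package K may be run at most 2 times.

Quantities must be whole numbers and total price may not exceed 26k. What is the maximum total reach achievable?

46

2×Q and 2×K: price 22 ≤ 26, reach 2·11 + 2·11 = 44.
1×N, 2×Q, and 2×K: price 26 ≤ 26, reach 1·2 + 2·11 + 2·11 = 46.
Best is 46.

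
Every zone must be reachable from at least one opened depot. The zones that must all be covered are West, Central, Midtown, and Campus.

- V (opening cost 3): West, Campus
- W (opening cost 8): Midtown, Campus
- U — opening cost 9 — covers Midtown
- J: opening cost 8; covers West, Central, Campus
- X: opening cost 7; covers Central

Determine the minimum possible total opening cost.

16

The greedy cost-per-new-zone heuristic would pick V, X, and W for 18, but a cheaper cover exists.
Choose W and J: together they cover West, Central, Midtown, Campus — every zone.
Total opening cost: 8 + 8 = 16.
No cover costs less than 16.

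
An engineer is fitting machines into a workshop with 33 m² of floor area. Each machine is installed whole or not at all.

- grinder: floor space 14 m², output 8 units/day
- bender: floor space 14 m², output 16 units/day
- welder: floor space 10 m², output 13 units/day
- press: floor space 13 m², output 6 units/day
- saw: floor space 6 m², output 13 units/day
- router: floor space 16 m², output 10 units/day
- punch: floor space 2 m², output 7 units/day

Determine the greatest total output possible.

49

Allowing fractional choices, the relaxed optimum would be about 49.6, but machines are indivisible.
bender + welder + saw: floor space 14 + 10 + 6 = 30 ≤ 33, output 16 + 13 + 13 = 42.
bender + welder + saw + punch: floor space 14 + 10 + 6 + 2 = 32 ≤ 33, output 16 + 13 + 13 + 7 = 49.
Best is bender, welder, saw, and punch with total output 49.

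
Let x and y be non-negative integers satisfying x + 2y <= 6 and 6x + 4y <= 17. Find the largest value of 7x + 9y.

27

(x,y)=(0,3): 1·0+2·3=6≤6, 6·0+4·3=12≤17, objective 27.
(x,y)=(1,2): 1·1+2·2=5≤6, 6·1+4·2=14≤17, objective 25.
The best lattice point is (0,3), giving 27.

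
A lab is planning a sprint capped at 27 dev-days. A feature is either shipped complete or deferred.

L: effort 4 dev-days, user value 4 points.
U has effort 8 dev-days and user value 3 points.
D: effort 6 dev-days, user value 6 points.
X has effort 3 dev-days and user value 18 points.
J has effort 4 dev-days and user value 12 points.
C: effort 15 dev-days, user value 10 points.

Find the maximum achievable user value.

44

Treat it as a binary knapsack problem.
L + D + X + J: effort 4 + 6 + 3 + 4 = 17 ≤ 27, user value 4 + 6 + 18 + 12 = 40.
L + X + J + C: effort 4 + 3 + 4 + 15 = 26 ≤ 27, user value 4 + 18 + 12 + 10 = 44.
L + U + D + X + J: effort 4 + 8 + 6 + 3 + 4 = 25 ≤ 27, user value 4 + 3 + 6 + 18 + 12 = 43.
Best is L, X, J, and C with total user value 44.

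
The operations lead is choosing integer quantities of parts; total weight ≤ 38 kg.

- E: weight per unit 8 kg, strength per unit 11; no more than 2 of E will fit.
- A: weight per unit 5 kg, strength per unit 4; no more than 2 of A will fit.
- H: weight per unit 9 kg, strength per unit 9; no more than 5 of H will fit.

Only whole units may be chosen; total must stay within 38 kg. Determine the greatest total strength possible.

40

E has the best ratio (11/8); taking only E gives at most 2×11 = 22 (stopped by the supply cap of 2).
Mixing does better — 2×E and 2×H: weight 34 ≤ 38, strength 2·11 + 2·9 = 40.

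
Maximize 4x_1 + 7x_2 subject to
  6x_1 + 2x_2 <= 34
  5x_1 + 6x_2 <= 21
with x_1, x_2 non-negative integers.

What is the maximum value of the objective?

The continuous relaxation peaks at (0, 3.5) with value 24.50; rounding to a feasible lattice point costs some objective.
(x_1,x_2)=(0,3) is feasible, giving 21.
(x_1,x_2)=(1,2) is feasible, giving 18.
(x_1,x_2)=(0,2) is feasible, giving 14.
Maximum is 21 at (x_1,x_2)=(0,3).

21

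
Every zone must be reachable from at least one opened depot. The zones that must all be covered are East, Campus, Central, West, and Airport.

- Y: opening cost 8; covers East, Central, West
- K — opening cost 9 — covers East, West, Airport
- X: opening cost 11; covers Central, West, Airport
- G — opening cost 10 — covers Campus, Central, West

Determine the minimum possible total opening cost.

This is an integer covering problem.
Choose K and G: together they cover East, Campus, Central, West, Airport — every zone.
Total opening cost: 9 + 10 = 19.

19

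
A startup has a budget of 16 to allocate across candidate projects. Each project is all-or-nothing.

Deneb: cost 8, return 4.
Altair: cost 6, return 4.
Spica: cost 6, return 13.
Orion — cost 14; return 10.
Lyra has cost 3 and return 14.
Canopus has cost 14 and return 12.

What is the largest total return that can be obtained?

Allowing fractional choices, the relaxed optimum would be about 33.0, but projects are indivisible.
Spica + Lyra: cost 6 + 3 = 9 ≤ 16, return 13 + 14 = 27.
Altair + Spica + Lyra: cost 6 + 6 + 3 = 15 ≤ 16, return 4 + 13 + 14 = 31.
Best is Altair, Spica, and Lyra with total return 31.

31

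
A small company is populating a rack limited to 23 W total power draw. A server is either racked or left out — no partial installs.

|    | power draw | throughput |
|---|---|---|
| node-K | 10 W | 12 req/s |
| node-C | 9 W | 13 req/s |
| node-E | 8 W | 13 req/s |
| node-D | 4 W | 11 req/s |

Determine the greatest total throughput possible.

This is a 0-1 knapsack instance.
Take node-C, node-E, and node-D: power draw 9 + 8 + 4 = 21 ≤ 23, throughput 13 + 13 + 11 = 37.
No other feasible combination does better.

37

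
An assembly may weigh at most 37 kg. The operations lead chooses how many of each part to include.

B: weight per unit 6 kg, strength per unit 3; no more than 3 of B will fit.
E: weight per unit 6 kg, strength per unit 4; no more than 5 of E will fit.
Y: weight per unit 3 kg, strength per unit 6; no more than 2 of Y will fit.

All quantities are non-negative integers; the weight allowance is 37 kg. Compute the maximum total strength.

Y has the best ratio (6/3); taking only Y gives at most 2×6 = 12 (stopped by the supply cap of 2).
Mixing does better — 5×E and 2×Y: weight 36 ≤ 37, strength 5·4 + 2·6 = 32.

32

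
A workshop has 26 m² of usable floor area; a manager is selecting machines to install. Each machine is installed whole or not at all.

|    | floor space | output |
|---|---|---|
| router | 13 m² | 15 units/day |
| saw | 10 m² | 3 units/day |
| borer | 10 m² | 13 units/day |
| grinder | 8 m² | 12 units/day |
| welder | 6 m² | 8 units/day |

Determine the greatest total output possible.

router + grinder: floor space 13 + 8 = 21 ≤ 26, output 15 + 12 = 27.
borer + grinder + welder: floor space 10 + 8 + 6 = 24 ≤ 26, output 13 + 12 + 8 = 33.
router + borer: floor space 13 + 10 = 23 ≤ 26, output 15 + 13 = 28.
Best is borer, grinder, and welder with total output 33.

33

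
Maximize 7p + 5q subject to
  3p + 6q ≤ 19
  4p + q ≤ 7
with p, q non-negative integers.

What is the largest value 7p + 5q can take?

17

Relaxing integrality, the LP optimum is 20.76 at (p,q) = (1.1, 2.62), which is not an integer point.
(p,q)=(1,2): 3·1+6·2=15≤19, 4·1+1·2=6≤7, objective 17.
(p,q)=(0,3): 3·0+6·3=18≤19, 4·0+1·3=3≤7, objective 15.
(p,q)=(1,1): 3·1+6·1=9≤19, 4·1+1·1=5≤7, objective 12.
The best lattice point is (1,2), giving 17.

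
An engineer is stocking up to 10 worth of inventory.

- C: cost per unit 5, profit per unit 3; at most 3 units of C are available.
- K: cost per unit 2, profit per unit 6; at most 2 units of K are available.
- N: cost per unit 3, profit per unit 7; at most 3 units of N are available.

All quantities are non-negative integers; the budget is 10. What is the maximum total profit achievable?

26

K has the best ratio (6/2); taking only K gives at most 2×6 = 12 (stopped by the supply cap of 2).
Mixing does better — 2×K and 2×N: cost 10 ≤ 10, profit 2·6 + 2·7 = 26.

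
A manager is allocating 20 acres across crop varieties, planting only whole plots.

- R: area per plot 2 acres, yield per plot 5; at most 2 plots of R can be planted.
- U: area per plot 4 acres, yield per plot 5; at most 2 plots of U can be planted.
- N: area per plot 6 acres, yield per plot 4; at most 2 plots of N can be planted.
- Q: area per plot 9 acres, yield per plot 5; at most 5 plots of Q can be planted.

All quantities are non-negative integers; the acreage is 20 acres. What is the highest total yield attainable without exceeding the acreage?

2×R, 1×U, and 2×N: area 20 ≤ 20, yield 2·5 + 1·5 + 2·4 = 23.
2×R, 2×U, and 1×N: area 18 ≤ 20, yield 2·5 + 2·5 + 1·4 = 24.
Best is 24.

24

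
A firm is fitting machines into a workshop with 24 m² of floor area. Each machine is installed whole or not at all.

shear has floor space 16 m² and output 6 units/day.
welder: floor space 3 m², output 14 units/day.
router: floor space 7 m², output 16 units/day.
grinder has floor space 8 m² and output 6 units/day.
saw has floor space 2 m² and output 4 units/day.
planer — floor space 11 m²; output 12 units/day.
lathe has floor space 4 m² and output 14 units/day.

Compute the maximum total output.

54

Take welder, router, grinder, saw, and lathe: floor space 3 + 7 + 8 + 2 + 4 = 24 ≤ 24, output 14 + 16 + 6 + 4 + 14 = 54.
No other feasible combination does better.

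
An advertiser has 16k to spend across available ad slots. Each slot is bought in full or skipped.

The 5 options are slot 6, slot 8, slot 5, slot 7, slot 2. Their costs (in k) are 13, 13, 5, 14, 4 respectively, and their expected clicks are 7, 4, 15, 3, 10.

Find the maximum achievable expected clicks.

Treat it as a binary knapsack problem.
Allowing fractional choices, the relaxed optimum would be about 28.8, but ad slots are indivisible.
slot 5 + slot 2: cost 5 + 4 = 9 ≤ 16, expected clicks 15 + 10 = 25.
slot 5: cost 5 ≤ 16, expected clicks 15.
slot 2: cost 4 ≤ 16, expected clicks 10.
Best is slot 5 and slot 2 with total expected clicks 25.

25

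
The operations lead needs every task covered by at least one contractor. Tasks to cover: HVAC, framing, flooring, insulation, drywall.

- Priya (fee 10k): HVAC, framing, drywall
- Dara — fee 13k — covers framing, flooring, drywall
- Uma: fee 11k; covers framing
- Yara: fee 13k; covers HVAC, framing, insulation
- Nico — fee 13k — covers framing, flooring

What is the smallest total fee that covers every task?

26

The greedy cost-per-new-task heuristic would pick Priya, Dara, and Yara for 36, but a cheaper cover exists.
Choose Dara and Yara: together they cover HVAC, framing, flooring, insulation, drywall — every task.
Total fee: 13 + 13 = 26.
No cover costs less than 26.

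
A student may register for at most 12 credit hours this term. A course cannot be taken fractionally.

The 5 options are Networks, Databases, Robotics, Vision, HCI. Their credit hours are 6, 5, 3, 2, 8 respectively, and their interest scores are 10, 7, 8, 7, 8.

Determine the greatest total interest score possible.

Databases + Robotics + Vision: credit hours 5 + 3 + 2 = 10 ≤ 12, interest score 7 + 8 + 7 = 22.
Networks + Robotics + Vision: credit hours 6 + 3 + 2 = 11 ≤ 12, interest score 10 + 8 + 7 = 25.
Networks + Robotics: credit hours 6 + 3 = 9 ≤ 12, interest score 10 + 8 = 18.
Best is Networks, Robotics, and Vision with total interest score 25.

25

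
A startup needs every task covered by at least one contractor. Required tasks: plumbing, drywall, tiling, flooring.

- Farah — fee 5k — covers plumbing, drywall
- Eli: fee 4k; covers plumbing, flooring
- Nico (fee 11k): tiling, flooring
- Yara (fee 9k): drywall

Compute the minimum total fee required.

The greedy cost-per-new-task heuristic would pick Eli, Farah, and Nico for 20, but a cheaper cover exists.
Choose Farah and Nico: together they cover plumbing, drywall, tiling, flooring — every task.
Total fee: 5 + 11 = 16.
No cover costs less than 16.

16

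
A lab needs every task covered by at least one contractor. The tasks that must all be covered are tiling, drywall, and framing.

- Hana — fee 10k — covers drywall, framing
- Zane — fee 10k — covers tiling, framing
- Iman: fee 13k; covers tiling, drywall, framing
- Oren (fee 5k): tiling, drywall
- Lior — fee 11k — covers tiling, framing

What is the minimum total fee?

13

The greedy cost-per-new-task heuristic would pick Oren and Hana for 15, but a cheaper cover exists.
Iman alone covers tiling, drywall, framing — every task.
Total fee: 13.
No cover costs less than 13.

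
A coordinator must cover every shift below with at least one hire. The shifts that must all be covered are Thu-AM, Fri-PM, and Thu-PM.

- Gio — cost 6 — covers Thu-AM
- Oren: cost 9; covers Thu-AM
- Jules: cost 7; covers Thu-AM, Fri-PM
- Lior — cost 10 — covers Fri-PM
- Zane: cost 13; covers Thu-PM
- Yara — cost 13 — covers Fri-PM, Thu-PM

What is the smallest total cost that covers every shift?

19

The greedy cost-per-new-shift heuristic would pick Jules and Zane for 20, but a cheaper cover exists.
Choose Gio and Yara: together they cover Thu-AM, Fri-PM, Thu-PM — every shift.
Total cost: 6 + 13 = 19.
No cover costs less than 19.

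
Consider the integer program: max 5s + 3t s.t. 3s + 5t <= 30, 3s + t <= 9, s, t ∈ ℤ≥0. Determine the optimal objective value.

The continuous relaxation peaks at (1.25, 5.25) with value 22.00; rounding to a feasible lattice point costs some objective.
(s,t)=(1,5): 3·1+5·5=28≤30, 3·1+1·5=8≤9, objective 20.
(s,t)=(0,6): 3·0+5·6=30≤30, 3·0+1·6=6≤9, objective 18.
(s,t)=(1,4): 3·1+5·4=23≤30, 3·1+1·4=7≤9, objective 17.
(s,t)=(0,5): 3·0+5·5=25≤30, 3·0+1·5=5≤9, objective 15.
Maximum is 20 at (s,t)=(1,5).

20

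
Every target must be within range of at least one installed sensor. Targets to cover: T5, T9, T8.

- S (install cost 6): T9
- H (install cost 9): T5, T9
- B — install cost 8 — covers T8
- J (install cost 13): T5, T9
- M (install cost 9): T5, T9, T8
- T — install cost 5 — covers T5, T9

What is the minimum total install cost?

M alone covers T5, T9, T8 — every target.
Total install cost: 9.

9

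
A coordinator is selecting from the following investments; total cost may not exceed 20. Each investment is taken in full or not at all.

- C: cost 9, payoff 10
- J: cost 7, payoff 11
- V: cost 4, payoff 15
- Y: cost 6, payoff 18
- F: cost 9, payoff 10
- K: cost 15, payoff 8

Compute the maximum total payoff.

44

V + Y + F: cost 4 + 6 + 9 = 19 ≤ 20, payoff 15 + 18 + 10 = 43.
J + V + Y: cost 7 + 4 + 6 = 17 ≤ 20, payoff 11 + 15 + 18 = 44.
C + V + Y: cost 9 + 4 + 6 = 19 ≤ 20, payoff 10 + 15 + 18 = 43.
Best is J, V, and Y with total payoff 44.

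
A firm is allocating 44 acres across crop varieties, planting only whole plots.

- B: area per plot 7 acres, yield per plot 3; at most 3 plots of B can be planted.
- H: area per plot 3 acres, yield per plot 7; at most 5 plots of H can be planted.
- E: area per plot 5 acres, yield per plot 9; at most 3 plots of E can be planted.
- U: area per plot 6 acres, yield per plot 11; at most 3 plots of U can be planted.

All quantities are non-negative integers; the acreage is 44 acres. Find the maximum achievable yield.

86

This is a bounded integer knapsack.
H has the best ratio (7/3); taking only H gives at most 5×7 = 35 (stopped by the supply cap of 5).
Mixing does better — 5×H, 2×E, and 3×U: area 43 ≤ 44, yield 5·7 + 2·9 + 3·11 = 86.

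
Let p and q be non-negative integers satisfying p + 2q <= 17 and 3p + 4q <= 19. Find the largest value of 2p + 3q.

14

The continuous relaxation peaks at (0, 4.75) with value 14.25; rounding to a feasible lattice point costs some objective.
(p,q)=(1,4) is feasible, giving 14.
(p,q)=(2,3) is feasible, giving 13.
(p,q)=(0,4) is feasible, giving 12.
(p,q)=(1,3) is feasible, giving 11.
The best lattice point is (1,4), giving 14.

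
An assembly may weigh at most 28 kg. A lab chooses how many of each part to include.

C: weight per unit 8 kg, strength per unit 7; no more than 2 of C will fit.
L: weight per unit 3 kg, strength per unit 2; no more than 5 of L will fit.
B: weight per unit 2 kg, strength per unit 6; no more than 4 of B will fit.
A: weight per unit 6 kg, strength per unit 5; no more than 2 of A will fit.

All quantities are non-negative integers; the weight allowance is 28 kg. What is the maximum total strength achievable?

B has the best ratio (6/2); taking only B gives at most 4×6 = 24 (stopped by the supply cap of 4).
Mixing does better — 1×C, 4×B, and 2×A: weight 28 ≤ 28, strength 1·7 + 4·6 + 2·5 = 41.

41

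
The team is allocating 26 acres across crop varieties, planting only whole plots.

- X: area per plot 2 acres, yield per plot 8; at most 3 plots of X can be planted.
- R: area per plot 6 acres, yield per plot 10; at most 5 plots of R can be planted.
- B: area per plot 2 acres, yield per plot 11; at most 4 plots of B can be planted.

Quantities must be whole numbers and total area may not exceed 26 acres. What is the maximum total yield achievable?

88

This is a bounded integer knapsack.
2×X, 2×R, and 4×B: area 24 ≤ 26, yield 2·8 + 2·10 + 4·11 = 80.
3×X, 2×R, and 4×B: area 26 ≤ 26, yield 3·8 + 2·10 + 4·11 = 88.
Best is 88.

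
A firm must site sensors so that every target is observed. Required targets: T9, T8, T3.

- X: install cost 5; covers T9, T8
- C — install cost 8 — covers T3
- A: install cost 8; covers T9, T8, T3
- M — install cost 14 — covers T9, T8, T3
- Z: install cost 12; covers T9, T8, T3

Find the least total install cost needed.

8

The greedy cost-per-new-target heuristic would pick X and C for 13, but a cheaper cover exists.
A alone covers T9, T8, T3 — every target.
Total install cost: 8.
No cover costs less than 8.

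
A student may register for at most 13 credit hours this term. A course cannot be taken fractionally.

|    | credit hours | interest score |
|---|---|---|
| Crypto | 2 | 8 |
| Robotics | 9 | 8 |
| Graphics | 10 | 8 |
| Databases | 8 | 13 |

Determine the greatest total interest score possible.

21

Take Crypto and Databases: credit hours 2 + 8 = 10 ≤ 13, interest score 8 + 13 = 21.
No other feasible combination does better.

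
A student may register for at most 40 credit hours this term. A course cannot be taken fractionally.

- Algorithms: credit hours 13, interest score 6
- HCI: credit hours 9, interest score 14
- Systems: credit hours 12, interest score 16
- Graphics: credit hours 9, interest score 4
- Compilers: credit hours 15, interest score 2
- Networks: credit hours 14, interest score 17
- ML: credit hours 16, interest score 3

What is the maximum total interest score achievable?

47

HCI + Systems + Networks: credit hours 9 + 12 + 14 = 35 ≤ 40, interest score 14 + 16 + 17 = 47.
Algorithms + Systems + Networks: credit hours 13 + 12 + 14 = 39 ≤ 40, interest score 6 + 16 + 17 = 39.
Best is HCI, Systems, and Networks with total interest score 47.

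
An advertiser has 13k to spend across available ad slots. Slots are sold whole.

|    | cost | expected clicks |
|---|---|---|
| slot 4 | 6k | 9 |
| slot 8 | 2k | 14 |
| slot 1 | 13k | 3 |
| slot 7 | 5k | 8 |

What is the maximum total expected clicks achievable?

31

This is a 0-1 knapsack instance.
slot 4 + slot 8 + slot 7: cost 6 + 2 + 5 = 13 ≤ 13, expected clicks 9 + 14 + 8 = 31.
slot 4 + slot 8: cost 6 + 2 = 8 ≤ 13, expected clicks 9 + 14 = 23.
Best is slot 4, slot 8, and slot 7 with total expected clicks 31.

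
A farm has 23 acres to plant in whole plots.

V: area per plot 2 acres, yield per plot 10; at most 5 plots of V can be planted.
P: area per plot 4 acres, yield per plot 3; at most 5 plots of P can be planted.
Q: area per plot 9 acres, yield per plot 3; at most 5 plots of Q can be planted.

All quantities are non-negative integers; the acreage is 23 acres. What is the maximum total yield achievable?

59

5×V and 3×P: area 22 ≤ 23, yield 5·10 + 3·3 = 59.
5×V, 1×P, and 1×Q: area 23 ≤ 23, yield 5·10 + 1·3 + 1·3 = 56.
Best is 59.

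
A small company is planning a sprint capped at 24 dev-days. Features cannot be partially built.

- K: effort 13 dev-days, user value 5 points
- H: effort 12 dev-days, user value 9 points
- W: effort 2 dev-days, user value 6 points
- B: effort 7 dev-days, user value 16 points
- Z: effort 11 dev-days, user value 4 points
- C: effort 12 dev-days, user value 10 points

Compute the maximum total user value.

32

Allowing fractional choices, the relaxed optimum would be about 34.2, but features are indivisible.
W + B + C: effort 2 + 7 + 12 = 21 ≤ 24, user value 6 + 16 + 10 = 32.
K + W + B: effort 13 + 2 + 7 = 22 ≤ 24, user value 5 + 6 + 16 = 27.
H + W + B: effort 12 + 2 + 7 = 21 ≤ 24, user value 9 + 6 + 16 = 31.
Best is W, B, and C with total user value 32.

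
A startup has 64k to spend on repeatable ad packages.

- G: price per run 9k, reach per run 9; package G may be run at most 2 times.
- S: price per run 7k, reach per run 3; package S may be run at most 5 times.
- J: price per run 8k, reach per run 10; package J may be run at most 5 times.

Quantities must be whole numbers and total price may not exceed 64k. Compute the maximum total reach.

68

This is a bounded integer knapsack.
1×G, 2×S, and 5×J: price 63 ≤ 64, reach 1·9 + 2·3 + 5·10 = 65.
2×G and 5×J: price 58 ≤ 64, reach 2·9 + 5·10 = 68.
Best is 68.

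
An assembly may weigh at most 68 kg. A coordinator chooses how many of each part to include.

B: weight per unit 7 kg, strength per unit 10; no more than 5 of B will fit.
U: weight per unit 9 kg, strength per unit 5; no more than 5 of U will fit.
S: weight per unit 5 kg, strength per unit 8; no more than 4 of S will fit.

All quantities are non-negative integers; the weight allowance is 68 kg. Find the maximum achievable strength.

87

5×B, 1×U, and 4×S: weight 64 ≤ 68, strength 5·10 + 1·5 + 4·8 = 87.
5×B, 2×U, and 3×S: weight 68 ≤ 68, strength 5·10 + 2·5 + 3·8 = 84.
Best is 87.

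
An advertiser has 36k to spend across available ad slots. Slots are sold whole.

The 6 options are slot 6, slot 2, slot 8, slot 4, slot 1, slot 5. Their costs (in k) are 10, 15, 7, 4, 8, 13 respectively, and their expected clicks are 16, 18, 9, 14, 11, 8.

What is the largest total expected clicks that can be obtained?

57

slot 6 + slot 2 + slot 8 + slot 4: cost 10 + 15 + 7 + 4 = 36 ≤ 36, expected clicks 16 + 18 + 9 + 14 = 57.
slot 2 + slot 8 + slot 4 + slot 1: cost 15 + 7 + 4 + 8 = 34 ≤ 36, expected clicks 18 + 9 + 14 + 11 = 52.
Best is slot 6, slot 2, slot 8, and slot 4 with total expected clicks 57.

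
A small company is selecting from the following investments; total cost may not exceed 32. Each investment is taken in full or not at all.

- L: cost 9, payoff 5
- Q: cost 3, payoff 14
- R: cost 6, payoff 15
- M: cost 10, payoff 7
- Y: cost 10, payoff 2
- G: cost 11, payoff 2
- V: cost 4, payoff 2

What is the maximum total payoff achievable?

This is a 0-1 knapsack instance.
L + Q + R + M: cost 9 + 3 + 6 + 10 = 28 ≤ 32, payoff 5 + 14 + 15 + 7 = 41.
L + Q + R + M + V: cost 9 + 3 + 6 + 10 + 4 = 32 ≤ 32, payoff 5 + 14 + 15 + 7 + 2 = 43.
Best is L, Q, R, M, and V with total payoff 43.

43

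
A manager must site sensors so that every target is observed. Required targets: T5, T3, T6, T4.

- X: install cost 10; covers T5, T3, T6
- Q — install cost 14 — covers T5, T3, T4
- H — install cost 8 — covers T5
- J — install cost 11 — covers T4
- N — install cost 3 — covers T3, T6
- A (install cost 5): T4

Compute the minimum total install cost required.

The greedy cost-per-new-target heuristic would pick N, A, and H for 16, but a cheaper cover exists.
Choose X and A: together they cover T5, T3, T6, T4 — every target.
Total install cost: 10 + 5 = 15.
No cover costs less than 15.

15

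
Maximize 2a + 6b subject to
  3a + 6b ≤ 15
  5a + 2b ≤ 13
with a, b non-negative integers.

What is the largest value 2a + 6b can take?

14

Relaxing integrality, the LP optimum is 15.00 at (a,b) = (0, 2.5), which is not an integer point.
(a,b)=(1,2): 3·1+6·2=15≤15, 5·1+2·2=9≤13, objective 14.
(a,b)=(0,2): 3·0+6·2=12≤15, 5·0+2·2=4≤13, objective 12.
Maximum is 14 at (a,b)=(1,2).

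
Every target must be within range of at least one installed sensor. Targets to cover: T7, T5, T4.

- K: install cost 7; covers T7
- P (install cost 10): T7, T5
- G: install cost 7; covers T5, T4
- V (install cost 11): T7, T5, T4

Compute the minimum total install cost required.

11

The greedy cost-per-new-target heuristic would pick G and K for 14, but a cheaper cover exists.
V alone covers T7, T5, T4 — every target.
Total install cost: 11.
No cover costs less than 11.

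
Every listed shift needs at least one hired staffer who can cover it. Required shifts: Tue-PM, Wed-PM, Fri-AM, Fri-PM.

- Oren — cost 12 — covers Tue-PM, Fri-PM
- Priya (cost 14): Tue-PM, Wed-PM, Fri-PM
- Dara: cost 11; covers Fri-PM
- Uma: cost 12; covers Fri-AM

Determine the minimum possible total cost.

This is an integer covering problem.
Choose Priya and Uma: together they cover Tue-PM, Wed-PM, Fri-AM, Fri-PM — every shift.
Total cost: 14 + 12 = 26.

26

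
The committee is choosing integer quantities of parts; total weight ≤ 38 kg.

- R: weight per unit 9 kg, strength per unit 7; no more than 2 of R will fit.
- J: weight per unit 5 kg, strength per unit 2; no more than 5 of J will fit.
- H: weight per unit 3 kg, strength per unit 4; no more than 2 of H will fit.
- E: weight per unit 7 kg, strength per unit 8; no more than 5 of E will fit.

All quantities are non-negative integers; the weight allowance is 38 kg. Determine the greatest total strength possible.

This is a bounded integer knapsack.
H has the best ratio (4/3); taking only H gives at most 2×4 = 8 (stopped by the supply cap of 2).
Mixing does better — 1×H and 5×E: weight 38 ≤ 38, strength 1·4 + 5·8 = 44.

44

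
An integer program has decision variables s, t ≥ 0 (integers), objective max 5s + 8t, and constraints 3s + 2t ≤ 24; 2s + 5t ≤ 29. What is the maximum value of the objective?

54

(s,t)=(6,3) is feasible, giving 54.
(s,t)=(4,4) is feasible, giving 52.
The best lattice point is (6,3), giving 54.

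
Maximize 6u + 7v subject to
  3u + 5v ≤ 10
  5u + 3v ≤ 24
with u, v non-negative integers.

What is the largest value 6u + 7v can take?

The continuous relaxation peaks at (3.33, 0) with value 20.00; rounding to a feasible lattice point costs some objective.
(u,v)=(3,0): 3·3+5·0=9≤10, 5·3+3·0=15≤24, objective 18.
(u,v)=(2,0): 3·2+5·0=6≤10, 5·2+3·0=10≤24, objective 12.
The best lattice point is (3,0), giving 18.

18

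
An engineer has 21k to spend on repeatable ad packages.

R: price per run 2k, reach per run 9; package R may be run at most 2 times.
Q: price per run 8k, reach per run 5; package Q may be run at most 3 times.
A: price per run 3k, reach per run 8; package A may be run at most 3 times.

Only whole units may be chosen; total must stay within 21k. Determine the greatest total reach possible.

2×R and 3×A: price 13 ≤ 21, reach 2·9 + 3·8 = 42.
2×R, 1×Q, and 3×A: price 21 ≤ 21, reach 2·9 + 1·5 + 3·8 = 47.
Best is 47.

47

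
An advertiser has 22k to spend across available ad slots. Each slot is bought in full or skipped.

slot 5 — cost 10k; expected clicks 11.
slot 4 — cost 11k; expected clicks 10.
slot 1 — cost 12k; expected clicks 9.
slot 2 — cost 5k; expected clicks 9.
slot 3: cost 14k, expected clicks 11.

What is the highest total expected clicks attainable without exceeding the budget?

This is an integer program with binary decision variables.
Take slot 5 and slot 4: cost 10 + 11 = 21 ≤ 22, expected clicks 11 + 10 = 21.
No other feasible combination does better.

21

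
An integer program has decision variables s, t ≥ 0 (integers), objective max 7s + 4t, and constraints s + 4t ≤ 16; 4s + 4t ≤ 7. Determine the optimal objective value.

Relaxing integrality, the LP optimum is 12.25 at (s,t) = (1.75, 0), which is not an integer point.
(s,t)=(1,0): 1·1+4·0=1≤16, 4·1+4·0=4≤7, objective 7.
(s,t)=(0,1): 1·0+4·1=4≤16, 4·0+4·1=4≤7, objective 4.
(s,t)=(0,0): 1·0+4·0=0≤16, 4·0+4·0=0≤7, objective 0.
Maximum is 7 at (s,t)=(1,0).

7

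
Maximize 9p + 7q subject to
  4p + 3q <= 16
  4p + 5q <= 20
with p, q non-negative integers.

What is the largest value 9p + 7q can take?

36

Relaxing integrality, the LP optimum is 36.50 at (p,q) = (2.5, 2), which is not an integer point.
(p,q)=(4,0) is feasible, giving 36.
(p,q)=(3,1) is feasible, giving 34.
(p,q)=(2,2) is feasible, giving 32.
No feasible integer point exceeds 36.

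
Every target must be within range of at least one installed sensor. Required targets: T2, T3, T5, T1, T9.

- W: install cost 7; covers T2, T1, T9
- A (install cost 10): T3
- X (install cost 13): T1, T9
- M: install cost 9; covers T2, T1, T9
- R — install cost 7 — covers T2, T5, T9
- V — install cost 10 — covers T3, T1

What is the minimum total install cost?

The greedy cost-per-new-target heuristic would pick W, R, and A for 24, but a cheaper cover exists.
Choose R and V: together they cover T2, T3, T5, T1, T9 — every target.
Total install cost: 7 + 10 = 17.
No cover costs less than 17.

17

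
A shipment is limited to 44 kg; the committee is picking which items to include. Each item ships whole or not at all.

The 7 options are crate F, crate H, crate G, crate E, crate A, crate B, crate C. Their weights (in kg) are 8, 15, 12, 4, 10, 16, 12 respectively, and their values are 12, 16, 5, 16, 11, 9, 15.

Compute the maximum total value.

59

Take crate F, crate H, crate E, and crate C: weight 8 + 15 + 4 + 12 = 39 ≤ 44, value 12 + 16 + 16 + 15 = 59.
No other feasible combination does better.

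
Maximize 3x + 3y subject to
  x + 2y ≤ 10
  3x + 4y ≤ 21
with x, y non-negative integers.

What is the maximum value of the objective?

(x,y)=(7,0): 1·7+2·0=7≤10, 3·7+4·0=21≤21, objective 21.
(x,y)=(6,0): 1·6+2·0=6≤10, 3·6+4·0=18≤21, objective 18.
No feasible integer point exceeds 21.

21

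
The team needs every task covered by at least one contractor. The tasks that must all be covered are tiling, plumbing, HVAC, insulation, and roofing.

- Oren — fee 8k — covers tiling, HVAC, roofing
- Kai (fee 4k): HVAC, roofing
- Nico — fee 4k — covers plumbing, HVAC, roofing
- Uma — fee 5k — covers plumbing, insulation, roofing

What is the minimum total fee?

This is an integer covering problem.
Choose Oren and Uma: together they cover tiling, plumbing, HVAC, insulation, roofing — every task.
Total fee: 8 + 5 = 13.

13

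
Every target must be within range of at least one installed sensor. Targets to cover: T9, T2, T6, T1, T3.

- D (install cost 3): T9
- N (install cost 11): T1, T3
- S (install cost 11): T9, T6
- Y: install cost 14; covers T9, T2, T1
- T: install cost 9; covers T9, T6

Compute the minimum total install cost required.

34

The greedy cost-per-new-target heuristic would pick D, N, T, and Y for 37, but a cheaper cover exists.
Choose N, Y, and T: together they cover T9, T2, T6, T1, T3 — every target.
Total install cost: 11 + 14 + 9 = 34.
No cover costs less than 34.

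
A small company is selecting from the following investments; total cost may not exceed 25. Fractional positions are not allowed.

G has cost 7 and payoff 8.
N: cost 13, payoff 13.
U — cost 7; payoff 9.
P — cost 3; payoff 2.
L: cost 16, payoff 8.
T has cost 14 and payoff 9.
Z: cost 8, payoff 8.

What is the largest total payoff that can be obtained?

27

N + U + P: cost 13 + 7 + 3 = 23 ≤ 25, payoff 13 + 9 + 2 = 24.
G + U + P + Z: cost 7 + 7 + 3 + 8 = 25 ≤ 25, payoff 8 + 9 + 2 + 8 = 27.
G + U + Z: cost 7 + 7 + 8 = 22 ≤ 25, payoff 8 + 9 + 8 = 25.
Best is G, U, P, and Z with total payoff 27.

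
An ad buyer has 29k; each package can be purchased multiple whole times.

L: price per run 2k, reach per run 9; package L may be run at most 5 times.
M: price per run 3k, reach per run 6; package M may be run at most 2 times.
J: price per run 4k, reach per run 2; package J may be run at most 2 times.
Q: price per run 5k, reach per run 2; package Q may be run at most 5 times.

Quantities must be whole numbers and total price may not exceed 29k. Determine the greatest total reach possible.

63

L has the best ratio (9/2); taking only L gives at most 5×9 = 45 (stopped by the supply cap of 5).
Mixing does better — 5×L, 2×M, 2×J, and 1×Q: price 29 ≤ 29, reach 5·9 + 2·6 + 2·2 + 1·2 = 63.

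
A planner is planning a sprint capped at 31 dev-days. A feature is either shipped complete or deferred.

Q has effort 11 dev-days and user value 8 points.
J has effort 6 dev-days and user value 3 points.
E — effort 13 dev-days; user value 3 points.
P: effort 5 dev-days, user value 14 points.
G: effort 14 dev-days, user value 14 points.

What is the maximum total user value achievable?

Treat it as a binary knapsack problem.
Allowing fractional choices, the relaxed optimum would be about 36.5, but features are indivisible.
J + P + G: effort 6 + 5 + 14 = 25 ≤ 31, user value 3 + 14 + 14 = 31.
P + G: effort 5 + 14 = 19 ≤ 31, user value 14 + 14 = 28.
Q + P + G: effort 11 + 5 + 14 = 30 ≤ 31, user value 8 + 14 + 14 = 36.
Best is Q, P, and G with total user value 36.

36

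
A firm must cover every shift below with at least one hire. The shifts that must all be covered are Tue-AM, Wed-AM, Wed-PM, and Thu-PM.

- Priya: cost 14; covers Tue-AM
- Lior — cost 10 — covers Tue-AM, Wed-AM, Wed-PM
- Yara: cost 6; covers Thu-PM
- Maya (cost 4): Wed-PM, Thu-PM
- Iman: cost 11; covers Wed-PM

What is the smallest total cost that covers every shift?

Choose Lior and Maya: together they cover Tue-AM, Wed-AM, Wed-PM, Thu-PM — every shift.
Total cost: 10 + 4 = 14.
No cover costs less than 14.

14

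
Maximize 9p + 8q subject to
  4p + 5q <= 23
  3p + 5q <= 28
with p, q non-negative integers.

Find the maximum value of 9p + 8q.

45

The continuous relaxation peaks at (5.75, 0) with value 51.75; rounding to a feasible lattice point costs some objective.
(p,q)=(5,0): 4·5+5·0=20≤23, 3·5+5·0=15≤28, objective 45.
(p,q)=(4,1): 4·4+5·1=21≤23, 3·4+5·1=17≤28, objective 44.
No feasible integer point exceeds 45.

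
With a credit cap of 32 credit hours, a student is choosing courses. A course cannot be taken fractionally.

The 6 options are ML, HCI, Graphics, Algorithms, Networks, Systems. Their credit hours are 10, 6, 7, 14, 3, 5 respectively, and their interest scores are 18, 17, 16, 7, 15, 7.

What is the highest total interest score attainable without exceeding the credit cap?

73

Allowing fractional choices, the relaxed optimum would be about 73.5, but courses are indivisible.
ML + HCI + Graphics + Networks: credit hours 10 + 6 + 7 + 3 = 26 ≤ 32, interest score 18 + 17 + 16 + 15 = 66.
ML + HCI + Graphics + Networks + Systems: credit hours 10 + 6 + 7 + 3 + 5 = 31 ≤ 32, interest score 18 + 17 + 16 + 15 + 7 = 73.
ML + HCI + Graphics + Systems: credit hours 10 + 6 + 7 + 5 = 28 ≤ 32, interest score 18 + 17 + 16 + 7 = 58.
Best is ML, HCI, Graphics, Networks, and Systems with total interest score 73.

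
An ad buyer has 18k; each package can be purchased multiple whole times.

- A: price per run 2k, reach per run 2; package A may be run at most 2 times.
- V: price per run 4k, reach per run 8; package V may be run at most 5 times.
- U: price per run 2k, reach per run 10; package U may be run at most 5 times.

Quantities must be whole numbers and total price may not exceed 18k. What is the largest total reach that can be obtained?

66

2×A, 1×V, and 5×U: price 18 ≤ 18, reach 2·2 + 1·8 + 5·10 = 62.
2×V and 5×U: price 18 ≤ 18, reach 2·8 + 5·10 = 66.
Best is 66.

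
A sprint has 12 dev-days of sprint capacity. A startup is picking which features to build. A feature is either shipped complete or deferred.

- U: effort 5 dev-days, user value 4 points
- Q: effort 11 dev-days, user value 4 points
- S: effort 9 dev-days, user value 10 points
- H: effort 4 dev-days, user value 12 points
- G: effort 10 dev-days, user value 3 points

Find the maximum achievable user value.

16

Treat it as a binary knapsack problem.
Allowing fractional choices, the relaxed optimum would be about 20.9, but features are indivisible.
H: effort 4 ≤ 12, user value 12.
U + H: effort 5 + 4 = 9 ≤ 12, user value 4 + 12 = 16.
Best is U and H with total user value 16.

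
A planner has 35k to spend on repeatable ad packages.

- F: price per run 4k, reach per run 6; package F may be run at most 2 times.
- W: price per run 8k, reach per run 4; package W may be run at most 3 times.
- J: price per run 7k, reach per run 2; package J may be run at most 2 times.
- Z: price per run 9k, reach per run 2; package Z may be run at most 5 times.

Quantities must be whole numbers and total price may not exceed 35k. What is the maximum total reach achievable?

2×F and 3×W: price 32 ≤ 35, reach 2·6 + 3·4 = 24.
2×F, 2×W, and 1×Z: price 33 ≤ 35, reach 2·6 + 2·4 + 1·2 = 22.
Best is 24.

24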